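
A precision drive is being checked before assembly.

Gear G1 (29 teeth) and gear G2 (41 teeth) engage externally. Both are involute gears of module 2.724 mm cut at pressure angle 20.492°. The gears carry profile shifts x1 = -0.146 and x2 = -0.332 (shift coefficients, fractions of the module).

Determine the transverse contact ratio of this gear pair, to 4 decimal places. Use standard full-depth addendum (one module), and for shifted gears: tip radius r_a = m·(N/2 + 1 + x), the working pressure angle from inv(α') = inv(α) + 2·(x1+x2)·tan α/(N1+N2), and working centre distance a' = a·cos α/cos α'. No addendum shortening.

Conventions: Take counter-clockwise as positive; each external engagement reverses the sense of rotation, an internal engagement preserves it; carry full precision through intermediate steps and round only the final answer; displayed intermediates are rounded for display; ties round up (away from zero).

class = single-mesh tooth geometry [involute pair 29T × 41T, m = 2.724]
base radii: r_b1 = 36.998609, r_b2 = 52.308378
tip radii: r_a1 = 41.824296, r_a2 = 57.661632
inv(α') = inv(20.492°) + 2·(-0.146-0.332)·tan α/(29+41) = 0.01096865  ⇒  α' = 18.11225°
a' = a·cos α / cos α' = 95.3400·cos 20.492°/cos 18.11225° = 93.962919
action lengths: √(r_a1²−r_b1²) = 19.503196, √(r_a2²−r_b2²) = 24.263086
base pitch p_b = π·m·cos α = 8.016176
CR = (19.503196 + 24.263086 − 93.962919·sin 18.11225°)/8.016176 = 1.815718
contact ratio ≈ 1.8157

1.8157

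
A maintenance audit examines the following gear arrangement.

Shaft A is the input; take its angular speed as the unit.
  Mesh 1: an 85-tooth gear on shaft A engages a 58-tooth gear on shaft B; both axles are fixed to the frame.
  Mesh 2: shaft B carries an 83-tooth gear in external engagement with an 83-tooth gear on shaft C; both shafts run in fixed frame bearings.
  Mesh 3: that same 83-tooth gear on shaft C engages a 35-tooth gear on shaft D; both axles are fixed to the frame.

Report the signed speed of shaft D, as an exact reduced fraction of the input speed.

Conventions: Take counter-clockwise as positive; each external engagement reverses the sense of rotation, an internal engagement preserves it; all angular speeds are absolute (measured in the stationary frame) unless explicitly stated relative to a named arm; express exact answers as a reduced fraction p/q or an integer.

3-mesh fixed-axis compound train (all bearings frame-fixed)
mesh 1 [85T→58T]: |ω|/ω_in = 1×85/58 = 85/58, sense flips to −
mesh 2 [83T→83T]: |ω|/ω_in = (85/58)×83/83 = 85/58, sense flips to +
mesh 3 [83T→35T]: |ω|/ω_in = (85/58)×83/35 = 1411/406, sense flips to −
signed output speed (× input speed) = -1411/406

-1411/406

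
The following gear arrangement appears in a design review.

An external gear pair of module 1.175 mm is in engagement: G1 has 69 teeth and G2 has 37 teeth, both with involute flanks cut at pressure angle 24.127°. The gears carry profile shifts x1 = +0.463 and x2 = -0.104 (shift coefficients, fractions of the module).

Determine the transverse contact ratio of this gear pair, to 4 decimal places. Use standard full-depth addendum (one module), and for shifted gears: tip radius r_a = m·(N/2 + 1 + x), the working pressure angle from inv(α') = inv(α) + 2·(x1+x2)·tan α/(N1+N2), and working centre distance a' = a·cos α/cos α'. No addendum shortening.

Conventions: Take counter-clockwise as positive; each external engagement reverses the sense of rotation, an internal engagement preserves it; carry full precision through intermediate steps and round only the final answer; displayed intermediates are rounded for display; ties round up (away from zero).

topology: single-mesh involute geometry — m = 1.175, 69T/37T pair
base radii: r_b1 = 36.996211, r_b2 = 19.838548
tip radii: r_a1 = 42.256525, r_a2 = 22.790300
inv(α') = inv(24.127°) + 2·(+0.463-0.104)·tan α/(69+37) = 0.02982548  ⇒  α' = 24.96044°
a' = a·cos α / cos α' = 62.2750·cos 24.127°/cos 24.96044° = 62.690049
action lengths: √(r_a1²−r_b1²) = 20.417989, √(r_a2²−r_b2²) = 11.217388
base pitch p_b = π·m·cos α = 3.368899
CR = (20.417989 + 11.217388 − 62.690049·sin 24.96044°)/3.368899 = 1.537788
contact ratio ≈ 1.5378

1.5378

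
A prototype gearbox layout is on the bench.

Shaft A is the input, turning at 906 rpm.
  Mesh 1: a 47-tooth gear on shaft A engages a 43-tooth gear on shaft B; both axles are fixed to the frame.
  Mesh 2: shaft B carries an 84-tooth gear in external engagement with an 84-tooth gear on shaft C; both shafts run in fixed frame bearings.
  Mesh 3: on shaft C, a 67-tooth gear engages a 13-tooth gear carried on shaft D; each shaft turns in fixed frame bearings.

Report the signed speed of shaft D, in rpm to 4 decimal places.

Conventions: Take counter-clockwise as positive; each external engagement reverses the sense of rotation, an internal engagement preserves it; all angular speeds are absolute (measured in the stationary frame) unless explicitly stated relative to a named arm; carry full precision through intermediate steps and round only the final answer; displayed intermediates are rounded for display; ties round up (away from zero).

-5103.7460 rpm

class = fixed-axis compound train [3 meshes; 3 ratios multiply, 3 sense flips]
mesh 1 [47T→43T]: ω = 906.0000×47/43 = 990.2791 rpm, sense flips to −
mesh 2 [84T→84T]: ω = 990.2791×84/84 = 990.2791 rpm, sense flips to +
mesh 3 [67T→13T]: ω = 990.2791×67/13 = 5103.7460 rpm, sense flips to −
signed output speed = -5103.7460 rpm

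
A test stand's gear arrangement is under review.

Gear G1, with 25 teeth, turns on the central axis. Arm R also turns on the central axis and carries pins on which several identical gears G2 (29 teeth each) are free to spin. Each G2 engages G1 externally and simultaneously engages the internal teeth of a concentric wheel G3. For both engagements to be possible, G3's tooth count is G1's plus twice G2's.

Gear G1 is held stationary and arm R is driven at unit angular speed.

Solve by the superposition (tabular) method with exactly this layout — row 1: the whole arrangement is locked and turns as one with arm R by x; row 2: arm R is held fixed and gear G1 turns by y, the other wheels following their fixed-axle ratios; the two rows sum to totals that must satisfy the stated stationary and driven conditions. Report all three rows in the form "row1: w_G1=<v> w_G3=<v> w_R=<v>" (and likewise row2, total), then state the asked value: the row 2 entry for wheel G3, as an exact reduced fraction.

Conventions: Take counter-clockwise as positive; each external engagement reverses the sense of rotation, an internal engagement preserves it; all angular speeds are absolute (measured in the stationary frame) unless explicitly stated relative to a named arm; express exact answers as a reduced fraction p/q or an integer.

row1: w_G1=1 w_G3=1 w_R=1
row2: w_G1=-1 w_G3=25/83 w_R=0
total: w_G1=0 w_G3=108/83 w_R=1
asked value: 25/83

topology: planetary set — G1 25T / G2 29T / G3 83T, arm = carrier (Willis)
row 1 — lock + rotate with arm: ω_sun = ω_ring = ω_arm = x
superposition row 2 [arm held]: sun y, ring −(25/83)·y, arm 0
boundary: total ω_sun = x + y = 0 and total ω_arm = x = 1  ⇒  y = -1, x = 1
row 2 ring = −(25/83)·(-1) = 25/83
totals (row 1 + row 2): sun 1 + (-1) = 0, ring 1 + 25/83 = 108/83, arm 1 + 0 = 1
asked cell (row2, ring) = 25/83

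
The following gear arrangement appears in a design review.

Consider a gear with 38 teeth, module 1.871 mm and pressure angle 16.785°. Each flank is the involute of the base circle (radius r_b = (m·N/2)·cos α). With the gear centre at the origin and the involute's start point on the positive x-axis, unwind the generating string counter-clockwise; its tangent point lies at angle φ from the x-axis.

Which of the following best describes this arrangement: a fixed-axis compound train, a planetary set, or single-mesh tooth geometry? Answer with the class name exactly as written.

single-mesh involute tooth geometry (38T wheel at module 1.871)
classification: single-mesh tooth geometry

single-mesh tooth geometry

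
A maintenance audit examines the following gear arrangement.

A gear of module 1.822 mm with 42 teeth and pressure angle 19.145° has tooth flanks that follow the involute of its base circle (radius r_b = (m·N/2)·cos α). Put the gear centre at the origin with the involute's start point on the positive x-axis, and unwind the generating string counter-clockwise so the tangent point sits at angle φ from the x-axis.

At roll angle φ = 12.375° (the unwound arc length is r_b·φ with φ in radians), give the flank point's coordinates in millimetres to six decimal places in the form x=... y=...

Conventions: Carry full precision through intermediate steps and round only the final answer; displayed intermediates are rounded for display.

topology: single-mesh involute geometry — m = 1.822, N = 42
pitch radius r_p = m·N/2 = 1.822·42/2 = 38.262000
base radius r_b = r_p·cos α = 38.262000·cos 19.145° = 36.145791
roll angle φ = 12.375° = 0.21598449 rad
x = r_b·(cos φ + φ·sin φ) = 36.979072
y = r_b·(sin φ − φ·cos φ) = 0.120831

x=36.979072 y=0.120831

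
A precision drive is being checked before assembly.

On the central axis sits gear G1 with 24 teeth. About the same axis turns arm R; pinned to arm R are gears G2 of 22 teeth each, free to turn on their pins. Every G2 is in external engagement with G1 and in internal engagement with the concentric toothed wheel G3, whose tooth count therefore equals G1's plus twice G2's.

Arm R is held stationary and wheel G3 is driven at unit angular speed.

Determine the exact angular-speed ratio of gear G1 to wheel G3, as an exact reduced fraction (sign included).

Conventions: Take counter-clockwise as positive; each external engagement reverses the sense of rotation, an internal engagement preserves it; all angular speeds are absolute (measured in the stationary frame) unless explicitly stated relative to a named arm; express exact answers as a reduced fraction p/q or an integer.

planetary set (24T centre, 22T on arm, 68T internal) — Willis relation
ring teeth: 24 + 2·22 = 68
24(ω_sun−ω_arm) = −68(ω_ring−ω_arm),  ω_arm = 0, ω_ring = 1
ω_sun = 0 − (68/24)(1−0) = -17/6
ω_out/ω_in = -17/6

-17/6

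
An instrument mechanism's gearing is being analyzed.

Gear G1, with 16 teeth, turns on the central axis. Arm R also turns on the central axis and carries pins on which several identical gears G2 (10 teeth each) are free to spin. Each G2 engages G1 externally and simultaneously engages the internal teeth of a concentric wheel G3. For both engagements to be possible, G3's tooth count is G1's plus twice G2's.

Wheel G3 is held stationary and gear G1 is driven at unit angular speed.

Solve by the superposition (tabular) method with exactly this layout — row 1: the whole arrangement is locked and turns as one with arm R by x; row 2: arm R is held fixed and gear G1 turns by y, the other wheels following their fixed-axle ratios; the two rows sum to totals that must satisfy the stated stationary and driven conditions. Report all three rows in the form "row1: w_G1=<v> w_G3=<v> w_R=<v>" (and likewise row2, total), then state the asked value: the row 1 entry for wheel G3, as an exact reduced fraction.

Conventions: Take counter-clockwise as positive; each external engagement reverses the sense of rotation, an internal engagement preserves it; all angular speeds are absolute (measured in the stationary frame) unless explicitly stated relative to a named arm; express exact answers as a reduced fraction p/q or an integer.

recognized (axles ride arm R): planetary set, 16/10/36 teeth
superposition row 1 [locked train]: every member turns x
superposition row 2 [arm held]: sun y, ring −(16/36)·y, arm 0
boundary: total ω_ring = x − (16/36)·y = 0 and total ω_sun = x + y = 1  ⇒  y = 9/13, x = 4/13
row 2 ring = −(16/36)·9/13 = -4/13
totals (row 1 + row 2): sun 4/13 + 9/13 = 1, ring 4/13 + (-4/13) = 0, arm 4/13 + 0 = 4/13
asked cell (row1, ring) = 4/13

row1: w_G1=4/13 w_G3=4/13 w_R=4/13
row2: w_G1=9/13 w_G3=-4/13 w_R=0
total: w_G1=1 w_G3=0 w_R=4/13
asked value: 4/13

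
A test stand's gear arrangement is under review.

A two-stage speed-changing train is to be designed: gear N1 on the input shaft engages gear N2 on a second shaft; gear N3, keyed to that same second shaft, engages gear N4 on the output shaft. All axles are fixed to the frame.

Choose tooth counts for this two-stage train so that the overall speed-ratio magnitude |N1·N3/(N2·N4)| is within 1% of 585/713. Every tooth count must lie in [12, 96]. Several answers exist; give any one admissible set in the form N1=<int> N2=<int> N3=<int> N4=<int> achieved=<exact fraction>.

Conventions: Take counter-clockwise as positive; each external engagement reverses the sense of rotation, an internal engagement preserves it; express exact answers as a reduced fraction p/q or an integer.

N1=13 N2=23 N3=45 N4=31 achieved=585/713

2-stage fixed-axis compound train for ratio 585/713
target = 585/713 in lowest terms: an exact hit needs N1·N3 = k·585 and N2·N4 = k·713 for one integer k, every count in [12, 96]; additionally prefer no 1:1 stage (N1 ≠ N2, N3 ≠ N4)
k = 1: N1·N3 = 585 = 13·45, N2·N4 = 713 = 23·31
achieved = 13·45/(23·31) = 585/713; |achieved − target| = 0 ≤ 117/14260 ✓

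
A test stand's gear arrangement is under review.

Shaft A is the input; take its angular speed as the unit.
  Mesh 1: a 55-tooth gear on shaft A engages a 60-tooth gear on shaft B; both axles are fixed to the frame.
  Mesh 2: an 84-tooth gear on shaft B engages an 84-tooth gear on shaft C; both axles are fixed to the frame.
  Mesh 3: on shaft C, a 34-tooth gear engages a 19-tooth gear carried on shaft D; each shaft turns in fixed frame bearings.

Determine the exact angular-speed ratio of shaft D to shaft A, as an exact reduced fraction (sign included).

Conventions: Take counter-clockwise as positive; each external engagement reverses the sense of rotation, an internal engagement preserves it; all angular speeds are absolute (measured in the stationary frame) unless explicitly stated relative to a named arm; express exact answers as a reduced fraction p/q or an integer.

-187/114

class = fixed-axis compound train [3 meshes; 3 ratios multiply, 3 sense flips]
mesh 1 [55T→60T]: running ratio 11/12, sense −
mesh 2 [84T→84T]: running ratio 11/12, sense +
mesh 3 [34T→19T]: running ratio 187/114, sense −
ω_out/ω_in = -187/114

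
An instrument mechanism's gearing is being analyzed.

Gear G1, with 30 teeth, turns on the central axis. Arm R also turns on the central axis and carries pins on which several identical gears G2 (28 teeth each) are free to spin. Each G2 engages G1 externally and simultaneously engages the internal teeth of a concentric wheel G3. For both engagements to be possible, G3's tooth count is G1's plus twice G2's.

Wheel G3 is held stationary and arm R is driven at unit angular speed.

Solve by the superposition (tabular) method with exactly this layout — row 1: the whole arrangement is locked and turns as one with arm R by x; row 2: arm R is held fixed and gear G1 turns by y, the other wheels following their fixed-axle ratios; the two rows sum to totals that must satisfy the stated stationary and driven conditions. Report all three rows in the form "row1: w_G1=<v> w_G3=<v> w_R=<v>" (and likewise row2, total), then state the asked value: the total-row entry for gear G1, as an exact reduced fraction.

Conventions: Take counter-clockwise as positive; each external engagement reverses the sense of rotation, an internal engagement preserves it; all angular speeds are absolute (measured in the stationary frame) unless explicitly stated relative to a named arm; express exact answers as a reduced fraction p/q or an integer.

recognized (axles ride arm R): planetary set, 30/28/86 teeth
superposition row 1 [locked train]: every member turns x
row 2 (arm held, sun turns y): ω_ring = −(30/86)·y, ω_arm = 0
boundary: total ω_ring = x − (30/86)·y = 0 and total ω_arm = x = 1  ⇒  y = 43/15, x = 1
row 2 ring = −(30/86)·43/15 = -1
totals (row 1 + row 2): sun 1 + 43/15 = 58/15, ring 1 + (-1) = 0, arm 1 + 0 = 1
asked cell (total, sun) = 58/15

row1: w_G1=1 w_G3=1 w_R=1
row2: w_G1=43/15 w_G3=-1 w_R=0
total: w_G1=58/15 w_G3=0 w_R=1
asked value: 58/15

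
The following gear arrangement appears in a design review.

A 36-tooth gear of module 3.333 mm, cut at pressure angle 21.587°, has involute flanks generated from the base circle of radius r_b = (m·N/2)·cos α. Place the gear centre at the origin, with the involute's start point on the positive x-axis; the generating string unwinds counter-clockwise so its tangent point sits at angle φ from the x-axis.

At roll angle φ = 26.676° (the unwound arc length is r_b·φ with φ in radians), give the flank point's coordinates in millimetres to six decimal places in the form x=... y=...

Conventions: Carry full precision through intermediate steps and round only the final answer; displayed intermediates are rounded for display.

class = single-mesh tooth geometry [base-circle involute, m = 3.333, 36T]
pitch radius r_p = m·N/2 = 3.333·36/2 = 59.994000
base radius r_b = r_p·cos α = 59.994000·cos 21.587° = 55.786020
roll angle φ = 26.676° = 0.46558403 rad
x = r_b·(cos φ + φ·sin φ) = 61.508607
y = r_b·(sin φ − φ·cos φ) = 1.836348

x=61.508607 y=1.836348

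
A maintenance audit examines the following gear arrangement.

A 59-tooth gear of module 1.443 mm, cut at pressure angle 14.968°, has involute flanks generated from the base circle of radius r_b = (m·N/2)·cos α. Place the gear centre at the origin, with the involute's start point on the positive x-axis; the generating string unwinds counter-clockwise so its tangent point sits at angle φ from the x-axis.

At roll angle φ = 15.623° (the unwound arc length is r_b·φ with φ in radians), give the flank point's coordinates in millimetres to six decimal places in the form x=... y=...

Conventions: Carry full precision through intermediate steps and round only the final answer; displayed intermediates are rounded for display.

x=42.624661 y=0.275847

single-mesh involute tooth geometry (59T wheel at module 1.443)
pitch radius r_p = m·N/2 = 1.443·59/2 = 42.568500
base radius r_b = r_p·cos α = 42.568500·cos 14.968° = 41.124160
roll angle φ = 15.623° = 0.27267279 rad
x = r_b·(cos φ + φ·sin φ) = 42.624661
y = r_b·(sin φ − φ·cos φ) = 0.275847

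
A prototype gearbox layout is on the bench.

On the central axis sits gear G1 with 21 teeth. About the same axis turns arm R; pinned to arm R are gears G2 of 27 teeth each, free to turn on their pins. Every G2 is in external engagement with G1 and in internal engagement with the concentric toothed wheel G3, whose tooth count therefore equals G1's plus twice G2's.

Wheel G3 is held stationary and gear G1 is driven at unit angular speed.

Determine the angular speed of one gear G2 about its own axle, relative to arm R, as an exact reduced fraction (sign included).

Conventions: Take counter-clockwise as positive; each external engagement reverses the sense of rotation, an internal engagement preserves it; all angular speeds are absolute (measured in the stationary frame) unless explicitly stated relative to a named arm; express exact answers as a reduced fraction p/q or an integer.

-175/288

topology: planetary set — G1 21T / G2 27T / G3 75T, arm = carrier (Willis)
ring teeth: 21 + 2·27 = 75
21(ω_sun−ω_arm) = −75(ω_ring−ω_arm),  ω_ring = 0, ω_sun = 1
21(1−ω_arm) = −75(0−ω_arm)  ⇒  96·ω_arm = 21  ⇒  ω_arm = 7/32
sun–planet mesh: 21·(1−7/32) = −27·(ω_p−ω_arm)  ⇒  ω_p−ω_arm = -175/288
exact speed ratio = -175/288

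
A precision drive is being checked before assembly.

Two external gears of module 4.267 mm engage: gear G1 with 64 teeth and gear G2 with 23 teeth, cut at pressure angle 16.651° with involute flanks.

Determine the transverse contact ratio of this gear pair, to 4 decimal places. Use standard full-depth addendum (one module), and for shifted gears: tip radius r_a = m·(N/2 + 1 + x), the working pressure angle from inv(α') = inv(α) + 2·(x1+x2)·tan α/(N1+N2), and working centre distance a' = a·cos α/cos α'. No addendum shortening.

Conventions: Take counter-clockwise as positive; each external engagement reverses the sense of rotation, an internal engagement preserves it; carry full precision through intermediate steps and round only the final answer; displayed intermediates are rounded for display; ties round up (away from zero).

topology: single-mesh involute geometry — m = 4.267, 64T/23T pair
base radii: r_b1 = 130.818423, r_b2 = 47.012871
tip radii: r_a1 = 140.811000, r_a2 = 53.337500
no profile shift: α' = α, a' = a
action lengths: √(r_a1²−r_b1²) = 52.098732, √(r_a2²−r_b2²) = 25.192834
base pitch p_b = π·m·cos α = 12.843069
CR = (52.098732 + 25.192834 − 185.614500·sin 16.65100°)/12.843069 = 1.876915
contact ratio ≈ 1.8769

1.8769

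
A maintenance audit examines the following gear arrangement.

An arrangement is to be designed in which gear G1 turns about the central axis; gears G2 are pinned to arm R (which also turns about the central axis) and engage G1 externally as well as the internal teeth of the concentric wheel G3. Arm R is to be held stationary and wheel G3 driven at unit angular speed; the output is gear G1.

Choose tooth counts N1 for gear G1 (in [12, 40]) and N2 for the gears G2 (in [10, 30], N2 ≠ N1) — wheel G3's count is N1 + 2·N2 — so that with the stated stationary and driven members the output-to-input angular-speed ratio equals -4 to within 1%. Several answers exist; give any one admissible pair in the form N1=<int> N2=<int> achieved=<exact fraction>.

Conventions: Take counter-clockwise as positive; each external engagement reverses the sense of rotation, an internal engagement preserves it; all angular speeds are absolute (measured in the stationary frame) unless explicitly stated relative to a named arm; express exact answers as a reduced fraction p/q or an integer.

N1=12 N2=18 achieved=-4

topology: planetary set — design target -4, arm = carrier (Willis)
Willis with ω_arm = 0: ω_sun/ω_ring = −N3/N1; set equal to -4  ⇒  N3/N1 = −(-4) = 4
N3 = N1 + 2·N2  ⇒  N2/N1 = (N3/N1 − 1)/2 = (4 − 1)/2 = 3/2
smallest multiple with N1 ≥ 12 and N2 ≥ 10: k = 6  ⇒  N1 = 6·2 = 12, N2 = 6·3 = 18 (N1 ≤ 40, N2 ≤ 30, N2 ≠ N1 ✓), N3 = 12 + 2·18 = 48
check: −N3/N1 with N1 = 12, N3 = 48 gives -4; |achieved − target| = 0 ≤ 1/25 ✓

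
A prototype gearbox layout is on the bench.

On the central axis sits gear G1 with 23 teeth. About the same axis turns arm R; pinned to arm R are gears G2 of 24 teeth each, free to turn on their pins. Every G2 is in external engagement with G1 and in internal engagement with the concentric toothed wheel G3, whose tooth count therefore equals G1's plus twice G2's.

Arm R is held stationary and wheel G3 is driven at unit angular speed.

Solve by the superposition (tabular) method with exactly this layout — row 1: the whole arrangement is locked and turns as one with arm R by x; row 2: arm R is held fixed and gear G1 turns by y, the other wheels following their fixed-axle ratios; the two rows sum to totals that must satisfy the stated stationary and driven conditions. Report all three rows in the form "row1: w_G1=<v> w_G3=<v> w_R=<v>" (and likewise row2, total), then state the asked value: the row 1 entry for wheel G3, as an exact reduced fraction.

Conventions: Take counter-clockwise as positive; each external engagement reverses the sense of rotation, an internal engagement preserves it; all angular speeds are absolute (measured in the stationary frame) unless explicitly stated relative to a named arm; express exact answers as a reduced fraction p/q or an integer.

row1: w_G1=0 w_G3=0 w_R=0
row2: w_G1=-71/23 w_G3=1 w_R=0
total: w_G1=-71/23 w_G3=1 w_R=0
asked value: 0

planetary set (23T centre, 24T on arm, 71T internal) — Willis relation
row 1 (train locked, turned with arm): all members turn x
row 2: sun turns y, ring = −(23/71)·y, arm 0
boundary: total ω_arm = x = 0 and total ω_ring = x − (23/71)·y = 1  ⇒  y = -71/23, x = 0
row 2 ring = −(23/71)·(-71/23) = 1
totals (row 1 + row 2): sun 0 + (-71/23) = -71/23, ring 0 + 1 = 1, arm 0 + 0 = 0
asked cell (row1, ring) = 0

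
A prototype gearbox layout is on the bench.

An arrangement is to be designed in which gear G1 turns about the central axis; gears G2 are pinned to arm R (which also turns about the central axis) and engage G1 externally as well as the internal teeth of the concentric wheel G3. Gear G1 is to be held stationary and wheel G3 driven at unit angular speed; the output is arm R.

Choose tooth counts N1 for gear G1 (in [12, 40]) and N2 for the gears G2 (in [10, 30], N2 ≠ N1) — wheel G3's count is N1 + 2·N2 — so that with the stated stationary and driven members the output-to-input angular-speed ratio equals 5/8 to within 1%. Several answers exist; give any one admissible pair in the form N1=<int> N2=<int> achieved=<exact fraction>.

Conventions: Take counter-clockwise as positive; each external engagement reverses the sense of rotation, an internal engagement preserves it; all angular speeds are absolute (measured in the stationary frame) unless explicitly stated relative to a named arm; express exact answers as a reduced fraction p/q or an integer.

N1=30 N2=10 achieved=5/8

design class (target 5/8): planetary set
Willis with ω_sun = 0: ω_arm/ω_ring = N3/(N1+N3); set equal to 5/8  ⇒  N3/N1 = (5/8)/(1 − 5/8) = 5/3
N3 = N1 + 2·N2  ⇒  N2/N1 = (N3/N1 − 1)/2 = (5/3 − 1)/2 = 1/3
smallest multiple with N1 ≥ 12 and N2 ≥ 10: k = 10  ⇒  N1 = 10·3 = 30, N2 = 10·1 = 10 (N1 ≤ 40, N2 ≤ 30, N2 ≠ N1 ✓), N3 = 30 + 2·10 = 50
check: N3/(N1+N3) with N1 = 30, N3 = 50 gives 5/8; |achieved − target| = 0 ≤ 1/160 ✓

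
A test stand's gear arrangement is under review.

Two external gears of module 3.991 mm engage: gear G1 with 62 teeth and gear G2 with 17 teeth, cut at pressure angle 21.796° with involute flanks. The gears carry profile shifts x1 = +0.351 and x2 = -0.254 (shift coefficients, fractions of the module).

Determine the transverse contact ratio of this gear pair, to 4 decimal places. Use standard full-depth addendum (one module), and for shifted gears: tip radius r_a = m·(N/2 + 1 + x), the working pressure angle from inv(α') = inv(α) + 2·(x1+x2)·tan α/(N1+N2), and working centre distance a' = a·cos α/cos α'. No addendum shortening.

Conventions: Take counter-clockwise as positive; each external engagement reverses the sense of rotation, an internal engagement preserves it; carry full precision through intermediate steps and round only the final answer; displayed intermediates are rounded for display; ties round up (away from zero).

single-mesh involute tooth geometry (62T engaging 17T at module 3.991)
base radii: r_b1 = 114.876402, r_b2 = 31.498368
tip radii: r_a1 = 129.112841, r_a2 = 36.900786
inv(α') = inv(21.796°) + 2·(+0.351-0.254)·tan α/(62+17) = 0.02046053  ⇒  α' = 22.14175°
a' = a·cos α / cos α' = 157.6445·cos 21.796°/cos 22.14175° = 158.028721
action lengths: √(r_a1²−r_b1²) = 58.936728, √(r_a2²−r_b2²) = 19.222924
base pitch p_b = π·m·cos α = 11.641770
CR = (58.936728 + 19.222924 − 158.028721·sin 22.14175°)/11.641770 = 1.597586
contact ratio ≈ 1.5976

1.5976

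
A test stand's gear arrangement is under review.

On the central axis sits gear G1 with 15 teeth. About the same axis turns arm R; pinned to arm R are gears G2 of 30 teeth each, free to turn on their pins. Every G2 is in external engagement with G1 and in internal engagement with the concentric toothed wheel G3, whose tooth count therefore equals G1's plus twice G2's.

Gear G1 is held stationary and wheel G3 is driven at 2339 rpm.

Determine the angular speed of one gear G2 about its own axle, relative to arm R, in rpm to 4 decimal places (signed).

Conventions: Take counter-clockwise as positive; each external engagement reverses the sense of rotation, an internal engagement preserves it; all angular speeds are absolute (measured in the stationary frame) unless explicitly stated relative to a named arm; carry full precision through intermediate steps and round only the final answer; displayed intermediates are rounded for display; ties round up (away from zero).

recognized (axles ride arm R): planetary set, 15/30/75 teeth
normalise by the input: solve with ω_ring = 1, then scale by 2339 rpm
ring teeth: 15 + 2·30 = 75
15(ω_sun−ω_arm) = −75(ω_ring−ω_arm),  ω_sun = 0, ω_ring = 1
15(0−ω_arm) = −75(1−ω_arm)  ⇒  90·ω_arm = 75  ⇒  ω_arm = 5/6
sun–planet mesh: 15·(0−5/6) = −30·(ω_p−ω_arm)  ⇒  ω_p−ω_arm = 5/12
scale: ω_p−ω_arm = 5/12 × 2339 rpm = +974.5833 rpm

+974.5833 rpm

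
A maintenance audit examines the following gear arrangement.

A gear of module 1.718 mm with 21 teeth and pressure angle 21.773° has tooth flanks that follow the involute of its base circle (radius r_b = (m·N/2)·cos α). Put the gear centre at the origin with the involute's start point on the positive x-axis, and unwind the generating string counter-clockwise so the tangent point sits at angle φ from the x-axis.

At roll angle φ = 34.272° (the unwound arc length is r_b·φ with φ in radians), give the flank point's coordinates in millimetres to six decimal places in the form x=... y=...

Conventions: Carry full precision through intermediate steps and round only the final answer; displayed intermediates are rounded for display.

single-mesh involute tooth geometry (21T wheel at module 1.718)
pitch radius r_p = m·N/2 = 1.718·21/2 = 18.039000
base radius r_b = r_p·cos α = 18.039000·cos 21.773° = 16.752111
roll angle φ = 34.272° = 0.59815924 rad
x = r_b·(cos φ + φ·sin φ) = 19.486229
y = r_b·(sin φ − φ·cos φ) = 1.152868

x=19.486229 y=1.152868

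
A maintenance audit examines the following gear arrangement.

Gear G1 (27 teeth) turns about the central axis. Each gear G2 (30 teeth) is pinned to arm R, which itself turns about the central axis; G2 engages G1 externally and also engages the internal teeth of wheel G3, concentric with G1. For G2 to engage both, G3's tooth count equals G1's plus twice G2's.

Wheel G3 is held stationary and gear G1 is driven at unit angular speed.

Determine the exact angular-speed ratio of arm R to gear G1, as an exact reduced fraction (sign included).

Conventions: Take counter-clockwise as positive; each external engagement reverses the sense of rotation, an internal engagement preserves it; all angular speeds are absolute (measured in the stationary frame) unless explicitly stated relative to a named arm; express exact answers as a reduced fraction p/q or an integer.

topology: planetary set — G1 27T / G2 30T / G3 87T, arm = carrier (Willis)
ring teeth: 27 + 2·30 = 87
27(ω_sun−ω_arm) = −87(ω_ring−ω_arm),  ω_ring = 0, ω_sun = 1
27(1−ω_arm) = −87(0−ω_arm)  ⇒  114·ω_arm = 27  ⇒  ω_arm = 9/38
ω_out/ω_in = 9/38

9/38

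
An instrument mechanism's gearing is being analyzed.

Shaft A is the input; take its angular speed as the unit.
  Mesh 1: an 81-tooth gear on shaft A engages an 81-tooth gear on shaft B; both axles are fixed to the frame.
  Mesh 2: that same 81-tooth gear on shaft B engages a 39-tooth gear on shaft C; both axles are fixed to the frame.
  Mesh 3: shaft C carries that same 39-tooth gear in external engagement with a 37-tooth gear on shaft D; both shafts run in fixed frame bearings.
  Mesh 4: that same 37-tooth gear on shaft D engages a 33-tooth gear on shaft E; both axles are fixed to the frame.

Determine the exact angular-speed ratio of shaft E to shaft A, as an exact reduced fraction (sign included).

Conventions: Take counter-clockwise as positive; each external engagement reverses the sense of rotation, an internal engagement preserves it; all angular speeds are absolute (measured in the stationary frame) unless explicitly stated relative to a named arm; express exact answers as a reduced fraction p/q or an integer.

27/11

class = fixed-axis compound train [4 meshes; 4 ratios multiply, 4 sense flips]
mesh 1 [81T→81T]: running ratio 1, sense −
mesh 2 [81T→39T]: running ratio 27/13, sense +
mesh 3 [39T→37T]: running ratio 81/37, sense −
mesh 4 [37T→33T]: running ratio 27/11, sense +
ω_out/ω_in = 27/11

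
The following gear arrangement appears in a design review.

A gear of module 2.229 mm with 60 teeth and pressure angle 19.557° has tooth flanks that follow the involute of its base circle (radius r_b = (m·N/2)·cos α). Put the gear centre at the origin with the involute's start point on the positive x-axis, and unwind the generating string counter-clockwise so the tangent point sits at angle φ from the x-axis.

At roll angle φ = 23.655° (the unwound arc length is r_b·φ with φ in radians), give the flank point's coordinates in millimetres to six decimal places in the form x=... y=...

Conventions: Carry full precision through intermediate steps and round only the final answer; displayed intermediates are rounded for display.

x=68.155774 y=1.453060

class = single-mesh tooth geometry [base-circle involute, m = 2.229, 60T]
pitch radius r_p = m·N/2 = 2.229·60/2 = 66.870000
base radius r_b = r_p·cos α = 66.870000·cos 19.557° = 63.012199
roll angle φ = 23.655° = 0.41285763 rad
x = r_b·(cos φ + φ·sin φ) = 68.155774
y = r_b·(sin φ − φ·cos φ) = 1.453060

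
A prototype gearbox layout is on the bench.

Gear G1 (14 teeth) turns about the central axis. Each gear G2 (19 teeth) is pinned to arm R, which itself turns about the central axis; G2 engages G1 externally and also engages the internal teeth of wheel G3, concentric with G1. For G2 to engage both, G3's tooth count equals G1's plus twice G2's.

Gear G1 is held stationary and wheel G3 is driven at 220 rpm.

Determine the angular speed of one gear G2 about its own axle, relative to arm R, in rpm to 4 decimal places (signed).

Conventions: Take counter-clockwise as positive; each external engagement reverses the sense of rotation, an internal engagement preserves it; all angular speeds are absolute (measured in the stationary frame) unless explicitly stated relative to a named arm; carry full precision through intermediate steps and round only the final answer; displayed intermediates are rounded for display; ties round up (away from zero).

+127.7193 rpm

recognized (axles ride arm R): planetary set, 14/19/52 teeth
normalise by the input: solve with ω_ring = 1, then scale by 220 rpm
ring teeth: 14 + 2·19 = 52
14(ω_sun−ω_arm) = −52(ω_ring−ω_arm),  ω_sun = 0, ω_ring = 1
14(0−ω_arm) = −52(1−ω_arm)  ⇒  66·ω_arm = 52  ⇒  ω_arm = 26/33
sun–planet mesh: 14·(0−26/33) = −19·(ω_p−ω_arm)  ⇒  ω_p−ω_arm = 364/627
scale: ω_p−ω_arm = 364/627 × 220 rpm = +127.7193 rpm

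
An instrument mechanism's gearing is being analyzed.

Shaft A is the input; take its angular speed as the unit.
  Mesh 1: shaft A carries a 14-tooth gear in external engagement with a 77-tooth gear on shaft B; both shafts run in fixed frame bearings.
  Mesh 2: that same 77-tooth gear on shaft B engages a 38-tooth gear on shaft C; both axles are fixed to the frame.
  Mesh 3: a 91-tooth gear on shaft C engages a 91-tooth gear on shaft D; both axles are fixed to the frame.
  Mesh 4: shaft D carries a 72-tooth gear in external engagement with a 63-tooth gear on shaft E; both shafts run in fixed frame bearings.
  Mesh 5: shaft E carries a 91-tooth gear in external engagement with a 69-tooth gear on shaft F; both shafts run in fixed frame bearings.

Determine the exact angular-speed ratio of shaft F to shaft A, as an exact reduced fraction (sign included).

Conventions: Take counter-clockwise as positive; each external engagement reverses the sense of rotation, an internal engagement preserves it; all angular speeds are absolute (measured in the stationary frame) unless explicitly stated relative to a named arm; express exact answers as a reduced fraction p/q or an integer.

-728/1311

class = fixed-axis compound train [5 meshes; 5 ratios multiply, 5 sense flips]
mesh 1 [14T→77T]: running ratio 2/11, sense −
mesh 2 [77T→38T]: running ratio 7/19, sense +
mesh 3 [91T→91T]: running ratio 7/19, sense −
mesh 4 [72T→63T]: running ratio 8/19, sense +
mesh 5 [91T→69T]: running ratio 728/1311, sense −
ω_out/ω_in = -728/1311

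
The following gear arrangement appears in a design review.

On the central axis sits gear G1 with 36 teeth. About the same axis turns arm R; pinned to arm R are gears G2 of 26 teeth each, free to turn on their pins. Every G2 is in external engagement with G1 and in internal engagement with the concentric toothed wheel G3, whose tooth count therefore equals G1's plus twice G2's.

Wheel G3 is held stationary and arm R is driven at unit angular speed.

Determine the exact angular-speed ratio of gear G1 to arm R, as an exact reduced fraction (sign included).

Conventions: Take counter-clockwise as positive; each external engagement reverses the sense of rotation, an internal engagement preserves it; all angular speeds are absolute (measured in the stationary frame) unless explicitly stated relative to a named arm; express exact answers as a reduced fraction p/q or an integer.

topology: planetary set — G1 36T / G2 26T / G3 88T, arm = carrier (Willis)
ring teeth: 36 + 2·26 = 88
36(ω_sun−ω_arm) = −88(ω_ring−ω_arm),  ω_ring = 0, ω_arm = 1
ω_sun = 1 − (88/36)(0−1) = 31/9
ω_out/ω_in = 31/9

31/9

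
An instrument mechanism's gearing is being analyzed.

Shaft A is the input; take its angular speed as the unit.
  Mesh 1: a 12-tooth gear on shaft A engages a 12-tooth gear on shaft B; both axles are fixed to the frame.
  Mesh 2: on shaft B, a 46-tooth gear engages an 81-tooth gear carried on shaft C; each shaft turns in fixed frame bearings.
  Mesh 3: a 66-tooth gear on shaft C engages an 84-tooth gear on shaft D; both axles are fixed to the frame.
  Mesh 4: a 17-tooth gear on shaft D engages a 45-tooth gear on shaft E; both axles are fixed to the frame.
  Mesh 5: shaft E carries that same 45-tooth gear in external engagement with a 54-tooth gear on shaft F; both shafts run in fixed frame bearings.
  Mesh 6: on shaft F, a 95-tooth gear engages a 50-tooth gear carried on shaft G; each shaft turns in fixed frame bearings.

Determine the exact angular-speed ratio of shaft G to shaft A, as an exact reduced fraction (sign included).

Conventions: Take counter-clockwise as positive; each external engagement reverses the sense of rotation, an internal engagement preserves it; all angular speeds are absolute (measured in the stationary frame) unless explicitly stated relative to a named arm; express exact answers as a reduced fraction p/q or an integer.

81719/306180

class = fixed-axis compound train [6 meshes; 6 ratios multiply, 6 sense flips]
mesh 1 [12T→12T]: running ratio 1, sense −
mesh 2 [46T→81T]: running ratio 46/81, sense +
mesh 3 [66T→84T]: running ratio 253/567, sense −
mesh 4 [17T→45T]: running ratio 4301/25515, sense +
mesh 5 [45T→54T]: running ratio 4301/30618, sense −
mesh 6 [95T→50T]: running ratio 81719/306180, sense +
ω_out/ω_in = 81719/306180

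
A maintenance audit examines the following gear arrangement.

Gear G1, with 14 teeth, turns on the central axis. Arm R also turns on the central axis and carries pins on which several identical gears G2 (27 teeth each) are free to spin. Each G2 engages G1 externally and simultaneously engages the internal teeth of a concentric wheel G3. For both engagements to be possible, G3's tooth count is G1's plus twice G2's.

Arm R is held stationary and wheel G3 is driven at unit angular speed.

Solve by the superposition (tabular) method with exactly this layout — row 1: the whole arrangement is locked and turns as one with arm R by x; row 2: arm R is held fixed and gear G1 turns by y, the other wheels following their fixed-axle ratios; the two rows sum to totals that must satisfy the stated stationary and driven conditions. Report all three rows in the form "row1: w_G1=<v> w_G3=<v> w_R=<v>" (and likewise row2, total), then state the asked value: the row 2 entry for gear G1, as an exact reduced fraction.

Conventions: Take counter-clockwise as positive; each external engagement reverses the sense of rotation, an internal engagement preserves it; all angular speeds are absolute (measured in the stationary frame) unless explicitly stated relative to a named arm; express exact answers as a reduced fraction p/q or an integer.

topology: planetary set — G1 14T / G2 27T / G3 68T, arm = carrier (Willis)
row 1 — lock + rotate with arm: ω_sun = ω_ring = ω_arm = x
superposition row 2 [arm held]: sun y, ring −(14/68)·y, arm 0
boundary: total ω_arm = x = 0 and total ω_ring = x − (14/68)·y = 1  ⇒  y = -34/7, x = 0
row 2 ring = −(14/68)·(-34/7) = 1
totals (row 1 + row 2): sun 0 + (-34/7) = -34/7, ring 0 + 1 = 1, arm 0 + 0 = 0
asked cell (row2, sun) = -34/7

row1: w_G1=0 w_G3=0 w_R=0
row2: w_G1=-34/7 w_G3=1 w_R=0
total: w_G1=-34/7 w_G3=1 w_R=0
asked value: -34/7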